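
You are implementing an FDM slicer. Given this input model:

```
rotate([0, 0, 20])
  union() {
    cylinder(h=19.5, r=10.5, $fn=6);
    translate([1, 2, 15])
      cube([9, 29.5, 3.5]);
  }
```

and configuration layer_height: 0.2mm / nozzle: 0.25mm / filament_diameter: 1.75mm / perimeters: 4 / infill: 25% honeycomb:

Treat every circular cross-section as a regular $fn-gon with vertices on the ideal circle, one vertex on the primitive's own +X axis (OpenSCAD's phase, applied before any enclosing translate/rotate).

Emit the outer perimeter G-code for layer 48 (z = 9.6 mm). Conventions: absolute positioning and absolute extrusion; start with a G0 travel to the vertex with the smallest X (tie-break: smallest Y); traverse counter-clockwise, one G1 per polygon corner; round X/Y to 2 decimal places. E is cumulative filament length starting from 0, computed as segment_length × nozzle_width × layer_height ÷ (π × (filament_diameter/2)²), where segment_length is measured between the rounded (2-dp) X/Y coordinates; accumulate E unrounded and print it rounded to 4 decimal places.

At z = 9.6 mm: the cylinder: section is a regular 6-gon, circumradius r=10.5; the cube at (1, 2) does not reach this height (z outside [15, 18.5]); Taking the union: only the r=10.5 cylinder is present, so the union is just that shape — 1 connected region; (rotated 20° about Z; rotation is an isometry so areas/perimeters/island counts are preserved). The outline is a single polygon with 6 vertices. Extrusion per mm of travel: 0.25 × 0.2 / (π × 0.875²) = 0.020788. Accumulating E over each segment gives final E = 1.3096.

G0 X-9.87 Y-3.59 Z9.60
G1 X-1.82 Y-10.34 E0.2184
G1 X8.04 Y-6.75 E0.4365
G1 X9.87 Y3.59 E0.6548
G1 X1.82 Y10.34 E0.8732
G1 X-8.04 Y6.75 E1.0913
G1 X-9.87 Y-3.59 E1.3096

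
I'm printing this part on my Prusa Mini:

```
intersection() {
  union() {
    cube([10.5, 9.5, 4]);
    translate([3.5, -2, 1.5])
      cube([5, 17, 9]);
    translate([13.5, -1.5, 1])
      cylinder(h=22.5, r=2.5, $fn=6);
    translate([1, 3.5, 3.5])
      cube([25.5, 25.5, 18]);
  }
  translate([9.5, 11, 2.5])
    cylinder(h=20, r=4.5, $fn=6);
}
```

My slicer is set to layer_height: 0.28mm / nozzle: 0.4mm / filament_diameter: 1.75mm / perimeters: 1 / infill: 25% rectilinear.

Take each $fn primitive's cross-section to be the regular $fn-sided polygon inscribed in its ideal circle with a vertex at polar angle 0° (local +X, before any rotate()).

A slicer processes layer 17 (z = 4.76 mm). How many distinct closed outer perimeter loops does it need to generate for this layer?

At z = 4.76 mm: the cube is absent (z outside [0, 4]); the 5×17 cube at (3.5, -2) contributes its full rectangle; the r=2.5 cylinder at (13.5, -1.5) contributes a regular 6-gon of circumradius 2.5; the cube at (1, 3.5) (footprint 25.5×25.5) is included at this height; Merging all regions: the regions partially overlap (shared area 57.50 mm²), so overlapping operands fuse into one piece — 2 connected regions; the cylinder at (9.5, 11): section is a regular 6-gon, circumradius r=4.5; After intersecting: the r=4.5 cylinder at (9.5, 11) lies inside the result so far, so the common part is the r=4.5 cylinder at (9.5, 11) itself — 1 connected region. The result has 1 disconnected region.

1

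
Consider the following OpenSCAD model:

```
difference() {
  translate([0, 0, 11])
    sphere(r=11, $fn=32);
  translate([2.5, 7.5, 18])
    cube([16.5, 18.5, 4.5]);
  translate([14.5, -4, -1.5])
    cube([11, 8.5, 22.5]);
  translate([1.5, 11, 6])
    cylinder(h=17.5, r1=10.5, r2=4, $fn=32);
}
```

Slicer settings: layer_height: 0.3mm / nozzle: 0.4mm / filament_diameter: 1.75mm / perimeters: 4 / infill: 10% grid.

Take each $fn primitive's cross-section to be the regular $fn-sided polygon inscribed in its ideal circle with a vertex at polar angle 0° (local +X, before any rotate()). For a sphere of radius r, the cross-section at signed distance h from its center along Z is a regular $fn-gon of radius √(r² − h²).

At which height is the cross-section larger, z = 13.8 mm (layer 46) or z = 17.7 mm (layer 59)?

Layer 46 (z = 13.8): the sphere: section is a regular 32-gon, circumradius = √(r²−h²) = √(11²−2.8²) = 10.638 (area = (32/2)·10.638²·sin(360°/32) = 353.22 mm²); the cube at (2.5, 7.5) does not reach this height (z outside [18, 22.5]); the 11×8.5 cube at (14.5, -4) contributes its full rectangle (area 93.50 mm²); the cone at (1.5, 11) contributes a regular 32-gon of circumradius 7.603 (interpolated between r1=10.5 and r2=4 at t=0.446) (area = (32/2)·7.603²·sin(360°/32) = 180.43 mm²); After the difference (first − rest): starting from the r=11 sphere (353.22 mm²), the 11×8.5 cube at (14.5, -4) misses the remaining region (no effect); the cone at (1.5, 11) partially overlaps it — only the 69.37 mm² overlap (of its 180.43 mm²) is removed, clipping the outline — area = 283.85 mm². So its area = 283.85 mm². Layer 59 (z = 17.7): the r=11 sphere slices to a regular 32-gon of circumradius 8.724 (√(r²−h²) with h=6.7 from center) (area = (32/2)·8.724²·sin(360°/32) = 237.57 mm²); the cube at (2.5, 7.5) is not intersected at this z (z outside [18, 22.5]); the cube at (14.5, -4) is present — its section is the full 11×8.5 rectangle (area 93.50 mm²); the cone at (1.5, 11) contributes a regular 32-gon of circumradius 6.154 (interpolated between r1=10.5 and r2=4 at t=0.669) (area = (32/2)·6.154²·sin(360°/32) = 118.23 mm²); After the difference (first − rest): starting from the r=11 sphere (237.57 mm²), the 11×8.5 cube at (14.5, -4) misses the remaining region (no effect); the cone at (1.5, 11) partially overlaps it — only the 24.60 mm² overlap (of its 118.23 mm²) is removed, clipping the outline — area = 212.97 mm². So its area = 212.97 mm². Layer 46 is larger (283.85 vs 212.97 mm²).

layer 46 (z = 13.8 mm)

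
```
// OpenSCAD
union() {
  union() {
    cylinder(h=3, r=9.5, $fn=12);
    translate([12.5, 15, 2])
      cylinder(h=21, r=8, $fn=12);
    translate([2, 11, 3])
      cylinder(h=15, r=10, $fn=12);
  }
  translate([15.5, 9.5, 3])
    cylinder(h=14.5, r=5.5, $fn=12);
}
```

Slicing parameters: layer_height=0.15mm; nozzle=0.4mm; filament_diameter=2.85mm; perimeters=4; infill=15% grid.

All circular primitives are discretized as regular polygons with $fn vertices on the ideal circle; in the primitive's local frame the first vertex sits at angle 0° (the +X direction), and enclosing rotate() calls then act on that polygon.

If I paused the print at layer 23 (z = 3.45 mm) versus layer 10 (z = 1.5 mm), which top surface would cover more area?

Layer 23 (z = 3.45): the cylinder does not reach this height (z outside [0, 3]); the r=8 cylinder at (12.5, 15) gives a regular 12-gon of circumradius 8 (constant along its height) (area = (12/2)·8.000²·sin(360°/12) = 192.00 mm²); the r=10 cylinder at (2, 11) contributes a regular 12-gon of circumradius 10 (area = (12/2)·10.000²·sin(360°/12) = 300.00 mm²); Combining (union): the regions partially overlap — summed areas 492.00 mm² minus the doubly-counted overlap 59.16 mm² gives 432.84 mm² — area = 432.84 mm²; the r=5.5 cylinder at (15.5, 9.5) contributes a regular 12-gon of circumradius 5.5 (area = (12/2)·5.500²·sin(360°/12) = 90.75 mm²); Combining (union): the regions partially overlap — summed areas 523.59 mm² minus the doubly-counted overlap 55.09 mm² gives 468.51 mm² — area = 468.51 mm². So its area = 468.51 mm². Layer 10 (z = 1.5): the r=9.5 cylinder contributes a regular 12-gon of circumradius 9.5 (area = (12/2)·9.500²·sin(360°/12) = 270.75 mm²); the cylinder at (12.5, 15) is absent (z outside [2, 23]); the cylinder at (2, 11) is absent (z outside [3, 18]); Combining (union): only the r=9.5 cylinder is present, so the union is just that shape — area = 270.75 mm²; the cylinder at (15.5, 9.5) is not intersected at this z (z outside [3, 17.5]); Combining (union): only that combined region is present, so the union is just that shape — area = 270.75 mm². So its area = 270.75 mm². Layer 23 is larger (468.51 vs 270.75 mm²).

layer 23 (z = 3.45 mm)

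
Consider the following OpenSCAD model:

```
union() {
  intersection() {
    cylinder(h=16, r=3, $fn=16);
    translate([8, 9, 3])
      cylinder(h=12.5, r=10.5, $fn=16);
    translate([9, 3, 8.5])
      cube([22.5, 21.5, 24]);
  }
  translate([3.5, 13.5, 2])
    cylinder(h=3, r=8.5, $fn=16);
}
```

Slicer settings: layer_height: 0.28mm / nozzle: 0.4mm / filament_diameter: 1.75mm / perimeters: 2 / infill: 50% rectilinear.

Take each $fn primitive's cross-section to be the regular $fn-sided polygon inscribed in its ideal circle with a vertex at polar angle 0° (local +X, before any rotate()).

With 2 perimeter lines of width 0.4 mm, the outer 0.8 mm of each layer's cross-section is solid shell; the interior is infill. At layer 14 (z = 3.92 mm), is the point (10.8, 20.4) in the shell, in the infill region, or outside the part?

outside

At z = 3.92 mm: the cylinder: section is a regular 16-gon, circumradius r=3; the r=10.5 cylinder at (8, 9) gives a regular 16-gon of circumradius 10.5 (constant along its height); the cube at (9, 3) is absent (z outside [8.5, 32.5]); Taking the intersection: at least one operand is absent at this height, so nothing remains; the cylinder at (3.5, 13.5): section is a regular 16-gon, circumradius r=8.5; Combining (union): only the r=8.5 cylinder at (3.5, 13.5) is present, so the union is just that shape — 1 connected region. Overall, the cross-section is a single solid region. The nearest boundary edge runs (11.35, 16.75)→(9.51, 19.51); distance from the point to it = 1.57 mm. The point is not inside any of the regions above, so it lies outside the cross-section (1.57 mm from the nearest boundary).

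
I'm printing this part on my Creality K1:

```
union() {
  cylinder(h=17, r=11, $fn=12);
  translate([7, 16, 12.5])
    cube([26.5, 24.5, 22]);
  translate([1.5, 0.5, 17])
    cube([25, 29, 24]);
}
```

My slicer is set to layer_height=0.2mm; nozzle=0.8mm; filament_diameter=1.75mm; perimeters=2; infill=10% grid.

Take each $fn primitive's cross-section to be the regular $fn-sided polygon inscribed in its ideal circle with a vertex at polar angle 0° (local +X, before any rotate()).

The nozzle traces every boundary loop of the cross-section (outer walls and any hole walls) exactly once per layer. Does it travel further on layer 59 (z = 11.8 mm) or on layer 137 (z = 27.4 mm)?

layer 137 (z = 27.4 mm)

Layer 59 (z = 11.8): the cylinder: section is a regular 12-gon, circumradius r=11 (perimeter = 2·12·11.000·sin(180°/12) = 68.33 mm); the cube at (7, 16) does not reach this height (z outside [12.5, 34.5]); the cube at (1.5, 0.5) is absent (z outside [17, 41]); Combining (union): only the r=11 cylinder is present, so the union is just that shape — boundary = 68.33 mm. So its perimeter = 68.33 mm. Layer 137 (z = 27.4): the cylinder is not intersected at this z (z outside [0, 17]); the cube at (7, 16) (footprint 26.5×24.5) is included at this height (perimeter 102.00 mm); the 25×29 cube at (1.5, 0.5) contributes its full rectangle (perimeter 108.00 mm); Taking the union: the regions partially overlap (shared area 263.25 mm²), so the edge portions inside another operand are dropped and the merged outline is re-measured after clipping — boundary = 144.00 mm. So its perimeter = 144.00 mm. Layer 137 is larger (144.00 vs 68.33 mm).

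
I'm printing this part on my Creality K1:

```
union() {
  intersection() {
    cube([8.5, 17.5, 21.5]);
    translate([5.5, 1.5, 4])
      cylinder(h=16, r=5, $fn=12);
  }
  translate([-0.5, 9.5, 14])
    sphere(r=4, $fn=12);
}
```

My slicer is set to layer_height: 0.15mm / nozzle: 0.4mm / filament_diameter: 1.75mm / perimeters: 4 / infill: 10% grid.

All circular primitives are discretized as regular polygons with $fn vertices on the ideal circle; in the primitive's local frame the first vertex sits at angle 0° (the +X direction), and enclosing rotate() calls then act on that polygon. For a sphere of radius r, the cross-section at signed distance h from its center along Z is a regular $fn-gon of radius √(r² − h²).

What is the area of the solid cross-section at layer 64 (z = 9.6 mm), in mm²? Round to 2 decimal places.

44.15 mm²

At z = 9.6 mm: the cube is present — its section is the full 8.5×17.5 rectangle (area 148.75 mm²); the r=5 cylinder at (5.5, 1.5) gives a regular 12-gon of circumradius 5 (constant along its height) (area = (12/2)·5.000²·sin(360°/12) = 75.00 mm²); After intersecting: the r=5 cylinder at (5.5, 1.5) partially overlaps the 8.5×17.5 cube; clipping to the common part keeps 44.15 mm² — area = 44.15 mm²; the sphere at (-0.5, 9.5) is absent (|z−center|=4.400 > r=4); Combining (union): only that combined region is present, so the union is just that shape — area = 44.15 mm². Overall, the cross-section is a single solid region. Net area = 44.15 mm².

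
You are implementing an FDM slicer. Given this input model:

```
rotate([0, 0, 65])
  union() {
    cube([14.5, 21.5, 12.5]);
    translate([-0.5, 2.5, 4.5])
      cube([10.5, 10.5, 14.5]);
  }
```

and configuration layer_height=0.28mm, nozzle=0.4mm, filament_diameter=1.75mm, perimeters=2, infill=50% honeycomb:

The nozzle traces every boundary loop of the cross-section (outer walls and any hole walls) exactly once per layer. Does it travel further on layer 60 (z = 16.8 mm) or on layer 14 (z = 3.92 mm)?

layer 14 (z = 3.92 mm)

Layer 60 (z = 16.8): the cube is absent (z outside [0, 12.5]); the cube at (-0.5, 2.5) (footprint 10.5×10.5) is included at this height (perimeter 42.00 mm); Taking the union: only the 10.5×10.5 cube at (-0.5, 2.5) is present, so the union is just that shape — boundary = 42.00 mm; (whole slice rotated 65° about Z — lengths, areas and connectivity unchanged). So its perimeter = 42.00 mm. Layer 14 (z = 3.92): the cube is present — its section is the full 14.5×21.5 rectangle (perimeter 72.00 mm); the cube at (-0.5, 2.5) is not intersected at this z (z outside [4.5, 19]); Taking the union: only the 14.5×21.5 cube is present, so the union is just that shape — boundary = 72.00 mm; (whole slice rotated 65° about Z — lengths, areas and connectivity unchanged). So its perimeter = 72.00 mm. Layer 14 is larger (72.00 vs 42.00 mm).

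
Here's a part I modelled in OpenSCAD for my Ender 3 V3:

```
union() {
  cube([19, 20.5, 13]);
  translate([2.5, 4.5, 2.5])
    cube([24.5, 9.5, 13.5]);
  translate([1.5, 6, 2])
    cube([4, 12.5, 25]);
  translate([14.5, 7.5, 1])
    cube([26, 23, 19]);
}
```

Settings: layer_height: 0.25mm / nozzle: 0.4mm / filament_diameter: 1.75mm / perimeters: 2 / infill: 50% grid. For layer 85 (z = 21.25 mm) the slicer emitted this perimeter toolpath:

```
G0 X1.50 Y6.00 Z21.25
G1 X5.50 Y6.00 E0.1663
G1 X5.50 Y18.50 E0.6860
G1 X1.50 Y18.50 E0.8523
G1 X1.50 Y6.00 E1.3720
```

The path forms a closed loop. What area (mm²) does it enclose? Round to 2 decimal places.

Apply the shoelace formula to the sequence of (X, Y) vertices; enclosed area = 50.00 mm².

50.00 mm²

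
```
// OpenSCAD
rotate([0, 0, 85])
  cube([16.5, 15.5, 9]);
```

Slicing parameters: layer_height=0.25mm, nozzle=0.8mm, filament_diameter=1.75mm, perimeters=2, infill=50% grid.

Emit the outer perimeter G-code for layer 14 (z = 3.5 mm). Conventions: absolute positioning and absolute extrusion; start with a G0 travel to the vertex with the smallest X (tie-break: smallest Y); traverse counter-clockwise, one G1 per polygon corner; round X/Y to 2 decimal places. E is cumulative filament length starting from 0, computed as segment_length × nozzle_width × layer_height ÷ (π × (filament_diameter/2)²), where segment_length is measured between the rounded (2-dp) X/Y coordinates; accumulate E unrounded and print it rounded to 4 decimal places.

At z = 3.5 mm: the cube (footprint 16.5×15.5) is included at this height; (rotated 85° about Z; rotation is an isometry so areas/perimeters/island counts are preserved). The outline is a single polygon with 4 vertices. Extrusion per mm of travel: 0.8 × 0.25 / (π × 0.875²) = 0.083150. Accumulating E over each segment gives final E = 5.3219.

G0 X-15.44 Y1.35 Z3.50
G1 X0.00 Y0.00 E1.2887
G1 X1.44 Y16.44 E2.6610
G1 X-14.00 Y17.79 E3.9497
G1 X-15.44 Y1.35 E5.3219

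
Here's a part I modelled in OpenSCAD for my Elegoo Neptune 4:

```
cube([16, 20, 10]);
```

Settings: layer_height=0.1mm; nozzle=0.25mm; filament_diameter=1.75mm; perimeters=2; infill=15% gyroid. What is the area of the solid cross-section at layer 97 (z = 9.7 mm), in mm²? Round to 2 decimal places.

At z = 9.7 mm: the 16×20 cube contributes its full rectangle (area 320.00 mm²). Overall, the cross-section is a single solid region. Net area = 320.00 mm².

320.00 mm²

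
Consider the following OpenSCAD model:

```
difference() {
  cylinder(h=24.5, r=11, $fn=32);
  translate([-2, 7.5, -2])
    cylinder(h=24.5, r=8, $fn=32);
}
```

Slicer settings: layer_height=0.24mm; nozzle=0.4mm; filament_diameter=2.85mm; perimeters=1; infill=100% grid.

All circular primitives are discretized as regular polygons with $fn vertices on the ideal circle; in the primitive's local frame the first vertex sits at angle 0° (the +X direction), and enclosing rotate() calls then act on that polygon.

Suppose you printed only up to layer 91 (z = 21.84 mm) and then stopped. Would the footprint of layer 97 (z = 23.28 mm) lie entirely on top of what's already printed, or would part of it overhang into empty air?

Compare the two slices. At z = 21.84: the r=11 cylinder contributes a regular 32-gon of circumradius 11 (area = (32/2)·11.000²·sin(360°/32) = 377.69 mm²); the r=8 cylinder at (-2, 7.5) contributes a regular 32-gon of circumradius 8 (area = (32/2)·8.000²·sin(360°/32) = 199.77 mm²); After the difference (first − rest): starting from the r=11 cylinder (377.69 mm²), the r=8 cylinder at (-2, 7.5) partially overlaps it — only the 134.00 mm² overlap (of its 199.77 mm²) is removed, clipping the outline — area = 243.69 mm². At z = 23.28: the r=11 cylinder gives a regular 32-gon of circumradius 11 (constant along its height) (area = (32/2)·11.000²·sin(360°/32) = 377.69 mm²); the cylinder at (-2, 7.5) is not intersected at this z (z outside [-2, 22.5]); Taking the first minus the rest: none of the subtracted shapes is present at this height, so the r=11 cylinder is unchanged — area = 377.69 mm². Checking containment: at z = 23.28 the cross-section extends beyond the z = 21.84 cross-section by about 134.00 mm².

part overhangs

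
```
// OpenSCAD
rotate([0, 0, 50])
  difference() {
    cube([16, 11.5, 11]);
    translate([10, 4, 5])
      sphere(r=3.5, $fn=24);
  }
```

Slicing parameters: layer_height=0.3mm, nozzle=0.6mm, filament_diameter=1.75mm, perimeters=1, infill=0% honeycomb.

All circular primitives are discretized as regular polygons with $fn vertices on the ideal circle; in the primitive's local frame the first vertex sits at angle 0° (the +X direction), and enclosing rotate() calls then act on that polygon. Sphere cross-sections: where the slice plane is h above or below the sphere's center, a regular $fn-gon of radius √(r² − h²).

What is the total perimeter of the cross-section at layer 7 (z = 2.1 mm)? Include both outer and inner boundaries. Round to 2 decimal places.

67.28 mm

At z = 2.1 mm: the cube is present — its section is the full 16×11.5 rectangle (perimeter 55.00 mm); the r=3.5 sphere at (10, 4) slices to a regular 24-gon of circumradius 1.960 (√(r²−h²) with h=2.9 from center) (perimeter = 2·24·1.960·sin(180°/24) = 12.28 mm); Taking the first minus the rest: starting from the 16×11.5 cube, the r=3.5 sphere at (10, 4) lies wholly inside it (removes its full 11.93 mm² and its 12.28 mm outline becomes a hole wall) — boundary (outer + 1 inner loop) = 67.28 mm; (whole slice rotated 50° about Z — lengths, areas and connectivity unchanged). Overall, the cross-section is one region with 1 hole. Total boundary length (outer + inner) = 67.28 mm.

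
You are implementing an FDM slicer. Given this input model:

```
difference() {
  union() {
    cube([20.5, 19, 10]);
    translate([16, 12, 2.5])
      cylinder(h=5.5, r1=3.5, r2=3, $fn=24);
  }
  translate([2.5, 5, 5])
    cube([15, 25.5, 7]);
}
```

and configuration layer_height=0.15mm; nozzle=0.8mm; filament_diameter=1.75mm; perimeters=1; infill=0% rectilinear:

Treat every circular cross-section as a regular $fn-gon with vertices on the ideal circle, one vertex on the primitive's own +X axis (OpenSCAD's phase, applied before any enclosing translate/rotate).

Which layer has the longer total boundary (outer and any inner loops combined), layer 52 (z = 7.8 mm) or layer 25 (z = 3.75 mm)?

layer 52 (z = 7.8 mm)

Layer 52 (z = 7.8): the 20.5×19 cube contributes its full rectangle (perimeter 79.00 mm); the cone at (16, 12) contributes a regular 24-gon of circumradius 3.018 (interpolated between r1=3.5 and r2=3 at t=0.964) (perimeter = 2·24·3.018·sin(180°/24) = 18.91 mm); Taking the union: the cone at (16, 12) lies entirely inside the 20.5×19 cube, so the union is just the 20.5×19 cube — boundary = 79.00 mm; the 15×25.5 cube at (2.5, 5) contributes its full rectangle (perimeter 81.00 mm); After the difference (first − rest): starting from that combined region, the 15×25.5 cube at (2.5, 5) partially overlaps it — only the 210.00 mm² overlap (of its 382.50 mm²) is removed, clipping the outline — boundary = 107.00 mm. So its perimeter = 107.00 mm. Layer 25 (z = 3.75): the cube (footprint 20.5×19) is included at this height (perimeter 79.00 mm); the cone at (16, 12) (r1=3.5→r2=3) has section circumradius 3.386 here — a regular 24-gon (perimeter = 2·24·3.386·sin(180°/24) = 21.22 mm); Merging all regions: the cone at (16, 12) lies entirely inside the 20.5×19 cube, so the union is just the 20.5×19 cube — boundary = 79.00 mm; the cube at (2.5, 5) is absent (z outside [5, 12]); After the difference (first − rest): none of the subtracted shapes is present at this height, so that combined region is unchanged — boundary = 79.00 mm. So its perimeter = 79.00 mm. Layer 52 is larger (107.00 vs 79.00 mm).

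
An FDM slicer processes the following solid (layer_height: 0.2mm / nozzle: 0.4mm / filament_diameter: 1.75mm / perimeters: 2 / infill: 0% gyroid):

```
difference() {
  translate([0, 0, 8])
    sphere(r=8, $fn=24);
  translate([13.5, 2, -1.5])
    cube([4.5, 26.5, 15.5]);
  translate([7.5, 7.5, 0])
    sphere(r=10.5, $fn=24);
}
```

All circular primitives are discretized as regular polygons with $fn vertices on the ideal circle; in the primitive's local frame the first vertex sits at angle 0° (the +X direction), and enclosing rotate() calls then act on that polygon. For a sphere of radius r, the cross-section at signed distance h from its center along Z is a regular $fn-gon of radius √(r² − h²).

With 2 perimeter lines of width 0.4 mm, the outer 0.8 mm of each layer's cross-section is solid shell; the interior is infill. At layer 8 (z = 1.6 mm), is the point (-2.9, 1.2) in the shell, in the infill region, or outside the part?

infill

At z = 1.6 mm: the r=8 sphere contributes a regular 24-gon of circumradius √(8²−6.4²) = 4.800; the cube at (13.5, 2) is present — its section is the full 4.5×26.5 rectangle; the r=10.5 sphere at (7.5, 7.5) slices to a regular 24-gon of circumradius 10.377 (√(r²−h²) with h=1.6 from center); Subtracting the remaining from the first: starting from the r=8 sphere, the 4.5×26.5 cube at (13.5, 2) misses the remaining region (no effect); the r=10.5 sphere at (7.5, 7.5) partially overlaps it — only the 29.55 mm² overlap (of its 334.47 mm²) is removed, clipping the outline — 1 connected region. Overall, the cross-section is a single solid region. The nearest boundary edge runs (-4.64, 1.24)→(-4.16, 2.40); distance from the point to it = 1.62 mm. The point is inside the cross-section and 1.62 mm from the nearest boundary — more than the 0.8 mm shell width (2 × 0.4), so it's in the infill interior.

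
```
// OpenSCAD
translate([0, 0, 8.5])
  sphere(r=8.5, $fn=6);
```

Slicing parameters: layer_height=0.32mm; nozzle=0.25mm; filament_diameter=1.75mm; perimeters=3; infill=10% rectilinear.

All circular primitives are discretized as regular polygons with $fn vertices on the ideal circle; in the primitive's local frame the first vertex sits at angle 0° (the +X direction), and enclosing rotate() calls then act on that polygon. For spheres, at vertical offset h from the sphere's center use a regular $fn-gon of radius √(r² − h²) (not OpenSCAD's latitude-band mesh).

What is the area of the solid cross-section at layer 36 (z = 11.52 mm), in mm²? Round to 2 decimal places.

At z = 11.52 mm: the r=8.5 sphere contributes a regular 6-gon of circumradius √(8.5²−3.02²) = 7.945 (area = (6/2)·7.945²·sin(360°/6) = 164.02 mm²). Overall, the cross-section is a single solid region. Net area = 164.02 mm².

164.02 mm²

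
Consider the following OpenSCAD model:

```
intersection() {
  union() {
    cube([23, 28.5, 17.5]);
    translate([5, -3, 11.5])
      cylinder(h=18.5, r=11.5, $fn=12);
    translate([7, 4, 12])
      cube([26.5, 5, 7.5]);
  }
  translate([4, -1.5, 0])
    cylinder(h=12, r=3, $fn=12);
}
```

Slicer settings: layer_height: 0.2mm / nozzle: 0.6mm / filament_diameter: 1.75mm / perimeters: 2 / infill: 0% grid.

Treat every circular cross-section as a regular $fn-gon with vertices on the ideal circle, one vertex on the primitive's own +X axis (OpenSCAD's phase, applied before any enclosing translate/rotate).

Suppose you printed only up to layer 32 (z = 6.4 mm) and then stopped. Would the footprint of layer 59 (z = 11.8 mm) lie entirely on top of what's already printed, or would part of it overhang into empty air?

part overhangs

Compare the two slices. At z = 6.4: the 23×28.5 cube contributes its full rectangle (area 655.50 mm²); the cylinder at (5, -3) is not intersected at this z (z outside [11.5, 30]); the cube at (7, 4) is not intersected at this z (z outside [12, 19.5]); Combining (union): only the 23×28.5 cube is present, so the union is just that shape — area = 655.50 mm²; the r=3 cylinder at (4, -1.5) gives a regular 12-gon of circumradius 3 (constant along its height) (area = (12/2)·3.000²·sin(360°/12) = 27.00 mm²); After intersecting: the r=3 cylinder at (4, -1.5) partially overlaps the result so far; clipping to the common part keeps 5.10 mm² — area = 5.10 mm². At z = 11.8: the cube (footprint 23×28.5) is included at this height (area 655.50 mm²); the cylinder at (5, -3): section is a regular 12-gon, circumradius r=11.5 (area = (12/2)·11.500²·sin(360°/12) = 396.75 mm²); the cube at (7, 4) is absent (z outside [12, 19.5]); Taking the union: the regions partially overlap — summed areas 1052.25 mm² minus the doubly-counted overlap 105.04 mm² gives 947.21 mm² — area = 947.21 mm²; the cylinder at (4, -1.5): section is a regular 12-gon, circumradius r=3 (area = (12/2)·3.000²·sin(360°/12) = 27.00 mm²); Taking the intersection: the r=3 cylinder at (4, -1.5) lies inside that combined region, so the common part is the r=3 cylinder at (4, -1.5) itself — area = 27.00 mm². Checking containment: at z = 11.8 the cross-section extends beyond the z = 6.4 cross-section by about 21.90 mm².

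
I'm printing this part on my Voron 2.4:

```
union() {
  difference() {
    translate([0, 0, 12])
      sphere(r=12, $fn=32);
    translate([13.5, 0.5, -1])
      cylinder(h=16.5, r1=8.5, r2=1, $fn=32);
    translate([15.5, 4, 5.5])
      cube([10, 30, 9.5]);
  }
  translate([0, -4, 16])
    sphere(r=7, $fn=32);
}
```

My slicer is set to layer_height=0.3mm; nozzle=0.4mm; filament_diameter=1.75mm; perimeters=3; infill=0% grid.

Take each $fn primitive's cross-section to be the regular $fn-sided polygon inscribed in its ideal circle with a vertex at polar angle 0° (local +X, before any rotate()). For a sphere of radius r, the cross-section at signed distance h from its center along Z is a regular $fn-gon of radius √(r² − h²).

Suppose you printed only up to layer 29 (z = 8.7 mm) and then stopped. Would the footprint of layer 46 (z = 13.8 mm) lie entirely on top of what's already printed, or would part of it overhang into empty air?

Compare the two slices. At z = 8.7: the r=12 sphere contributes a regular 32-gon of circumradius √(12²−3.3²) = 11.537 (area = (32/2)·11.537²·sin(360°/32) = 415.50 mm²); the cone at (13.5, 0.5): at t=0.588 of its height the radius interpolates to r₁+(r₂−r₁)t = 4.091, giving a regular 32-gon of that circumradius (area = (32/2)·4.091²·sin(360°/32) = 52.24 mm²); the cube at (15.5, 4) is present — its section is the full 10×30 rectangle (area 300.00 mm²); Subtracting the remaining from the first: starting from the r=12 sphere (415.50 mm²), the cone at (13.5, 0.5) partially overlaps it — only the 9.28 mm² overlap (of its 52.24 mm²) is removed, clipping the outline; the 10×30 cube at (15.5, 4) misses the remaining region (no effect) — area = 406.22 mm²; the sphere at (0, -4) is not intersected at this z (|z−center|=7.300 > r=7); Merging all regions: only the result so far is present, so the union is just that shape — area = 406.22 mm². At z = 13.8: the r=12 sphere slices to a regular 32-gon of circumradius 11.864 (√(r²−h²) with h=1.8 from center) (area = (32/2)·11.864²·sin(360°/32) = 439.37 mm²); the cone at (13.5, 0.5) (r1=8.5→r2=1) has section circumradius 1.773 here — a regular 32-gon (area = (32/2)·1.773²·sin(360°/32) = 9.81 mm²); the cube at (15.5, 4) is present — its section is the full 10×30 rectangle (area 300.00 mm²); Taking the first minus the rest: starting from the r=12 sphere (439.37 mm²), the cone at (13.5, 0.5) partially overlaps it — only the 0.06 mm² overlap (of its 9.81 mm²) is removed, clipping the outline; the 10×30 cube at (15.5, 4) misses the remaining region (no effect) — area = 439.31 mm²; the sphere at (0, -4): section is a regular 32-gon, circumradius = √(r²−h²) = √(7²−2.2²) = 6.645 (area = (32/2)·6.645²·sin(360°/32) = 137.84 mm²); Combining (union): the r=7 sphere at (0, -4) lies entirely inside the result so far, so the union is just the result so far — area = 439.31 mm². Checking containment: at z = 13.8 the cross-section extends beyond the z = 8.7 cross-section by about 33.09 mm².

part overhangs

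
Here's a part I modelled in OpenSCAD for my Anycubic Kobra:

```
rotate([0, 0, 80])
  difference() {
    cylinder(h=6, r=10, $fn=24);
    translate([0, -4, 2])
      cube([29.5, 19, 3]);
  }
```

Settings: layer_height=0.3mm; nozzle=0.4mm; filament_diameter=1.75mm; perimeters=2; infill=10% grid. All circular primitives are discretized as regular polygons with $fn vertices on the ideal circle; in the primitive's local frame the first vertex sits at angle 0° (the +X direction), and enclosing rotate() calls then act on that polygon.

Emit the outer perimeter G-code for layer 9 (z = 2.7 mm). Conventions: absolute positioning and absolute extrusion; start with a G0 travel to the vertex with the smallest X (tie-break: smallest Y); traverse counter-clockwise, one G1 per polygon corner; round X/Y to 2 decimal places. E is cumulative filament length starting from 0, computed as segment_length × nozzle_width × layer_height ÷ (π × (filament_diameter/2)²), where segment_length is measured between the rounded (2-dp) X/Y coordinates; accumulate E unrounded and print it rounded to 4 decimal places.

At z = 2.7 mm: the cylinder: section is a regular 24-gon, circumradius r=10; the 29.5×19 cube at (0, -4) contributes its full rectangle; Taking the first minus the rest: starting from the r=10 cylinder, the 29.5×19 cube at (0, -4) partially overlaps it — only the 116.31 mm² overlap (of its 560.50 mm²) is removed, clipping the outline — 1 connected region; (whole slice rotated 80° about Z — lengths, areas and connectivity unchanged). The outline is a single polygon with 19 vertices. Extrusion per mm of travel: 0.4 × 0.3 / (π × 0.875²) = 0.049890. Accumulating E over each segment gives final E = 3.2893.

G0 X-9.96 Y-0.87 Z2.70
G1 X-9.40 Y-3.42 E0.1303
G1 X-8.19 Y-5.74 E0.2608
G1 X-6.43 Y-7.66 E0.3907
G1 X-4.23 Y-9.06 E0.5208
G1 X-1.74 Y-9.85 E0.6512
G1 X0.87 Y-9.96 E0.7815
G1 X3.42 Y-9.40 E0.9117
G1 X5.74 Y-8.19 E1.0423
G1 X7.66 Y-6.43 E1.1722
G1 X9.06 Y-4.23 E1.3023
G1 X9.85 Y-1.74 E1.4327
G1 X9.96 Y0.87 E1.5630
G1 X9.40 Y3.42 E1.6932
G1 X8.19 Y5.74 E1.8238
G1 X6.43 Y7.66 E1.9537
G1 X5.51 Y8.24 E2.0080
G1 X3.94 Y-0.69 E2.4603
G1 X-9.85 Y1.74 E3.1589
G1 X-9.96 Y-0.87 E3.2893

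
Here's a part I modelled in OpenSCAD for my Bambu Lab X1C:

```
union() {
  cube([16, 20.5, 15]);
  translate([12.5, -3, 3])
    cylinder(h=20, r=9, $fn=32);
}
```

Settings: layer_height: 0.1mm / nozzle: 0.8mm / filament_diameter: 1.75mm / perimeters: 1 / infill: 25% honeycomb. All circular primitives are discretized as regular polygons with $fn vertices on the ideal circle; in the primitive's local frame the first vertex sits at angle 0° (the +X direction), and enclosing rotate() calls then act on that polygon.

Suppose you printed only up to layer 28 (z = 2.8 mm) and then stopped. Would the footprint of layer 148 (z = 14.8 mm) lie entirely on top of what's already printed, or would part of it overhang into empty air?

part overhangs

Compare the two slices. At z = 2.8: the cube is present — its section is the full 16×20.5 rectangle (area 328.00 mm²); the cylinder at (12.5, -3) does not reach this height (z outside [3, 23]); Taking the union: only the 16×20.5 cube is present, so the union is just that shape — area = 328.00 mm². At z = 14.8: the cube (footprint 16×20.5) is included at this height (area 328.00 mm²); the cylinder at (12.5, -3): section is a regular 32-gon, circumradius r=9 (area = (32/2)·9.000²·sin(360°/32) = 252.84 mm²); Taking the union: the regions partially overlap — summed areas 580.84 mm² minus the doubly-counted overlap 56.90 mm² gives 523.94 mm² — area = 523.94 mm². Checking containment: at z = 14.8 the cross-section extends beyond the z = 2.8 cross-section by about 195.94 mm².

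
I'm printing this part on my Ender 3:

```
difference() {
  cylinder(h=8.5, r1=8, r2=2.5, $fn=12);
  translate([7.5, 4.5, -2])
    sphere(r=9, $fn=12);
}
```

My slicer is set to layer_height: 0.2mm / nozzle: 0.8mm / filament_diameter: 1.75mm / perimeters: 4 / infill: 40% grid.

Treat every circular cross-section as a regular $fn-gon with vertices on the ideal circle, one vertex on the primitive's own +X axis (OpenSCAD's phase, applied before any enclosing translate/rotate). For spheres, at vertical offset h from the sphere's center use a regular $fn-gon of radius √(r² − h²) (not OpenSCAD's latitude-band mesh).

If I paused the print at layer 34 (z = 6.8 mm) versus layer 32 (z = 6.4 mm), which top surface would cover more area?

layer 32 (z = 6.4 mm)

Layer 34 (z = 6.8): the cone (r1=8→r2=2.5) has section circumradius 3.600 here — a regular 12-gon (area = (12/2)·3.600²·sin(360°/12) = 38.88 mm²); the r=9 sphere at (7.5, 4.5) contributes a regular 12-gon of circumradius √(9²−8.8²) = 1.887 (area = (12/2)·1.887²·sin(360°/12) = 10.68 mm²); Taking the first minus the rest: starting from the cone (38.88 mm²), the r=9 sphere at (7.5, 4.5) misses the remaining region (no effect) — area = 38.88 mm². So its area = 38.88 mm². Layer 32 (z = 6.4): the cone (r1=8→r2=2.5) has section circumradius 3.859 here — a regular 12-gon (area = (12/2)·3.859²·sin(360°/12) = 44.67 mm²); the r=9 sphere at (7.5, 4.5) contributes a regular 12-gon of circumradius √(9²−8.4²) = 3.231 (area = (12/2)·3.231²·sin(360°/12) = 31.32 mm²); After the difference (first − rest): starting from the cone (44.67 mm²), the r=9 sphere at (7.5, 4.5) misses the remaining region (no effect) — area = 44.67 mm². So its area = 44.67 mm². Layer 32 is larger (44.67 vs 38.88 mm²).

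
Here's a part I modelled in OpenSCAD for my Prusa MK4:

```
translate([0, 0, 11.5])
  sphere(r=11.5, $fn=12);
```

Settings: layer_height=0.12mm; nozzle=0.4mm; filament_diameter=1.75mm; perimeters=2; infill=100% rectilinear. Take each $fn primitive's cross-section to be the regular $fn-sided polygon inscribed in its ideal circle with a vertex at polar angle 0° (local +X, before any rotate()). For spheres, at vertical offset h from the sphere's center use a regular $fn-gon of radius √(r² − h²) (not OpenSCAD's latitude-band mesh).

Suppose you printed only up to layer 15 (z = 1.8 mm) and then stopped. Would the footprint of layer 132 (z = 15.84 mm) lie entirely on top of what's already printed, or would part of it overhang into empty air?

Compare the two slices. At z = 1.8: the r=11.5 sphere contributes a regular 12-gon of circumradius √(11.5²−9.7²) = 6.177 (area = (12/2)·6.177²·sin(360°/12) = 114.48 mm²). At z = 15.84: the sphere: section is a regular 12-gon, circumradius = √(r²−h²) = √(11.5²−4.34²) = 10.650 (area = (12/2)·10.650²·sin(360°/12) = 340.24 mm²). Checking containment: at z = 15.84 the cross-section extends beyond the z = 1.8 cross-section by about 225.76 mm².

part overhangs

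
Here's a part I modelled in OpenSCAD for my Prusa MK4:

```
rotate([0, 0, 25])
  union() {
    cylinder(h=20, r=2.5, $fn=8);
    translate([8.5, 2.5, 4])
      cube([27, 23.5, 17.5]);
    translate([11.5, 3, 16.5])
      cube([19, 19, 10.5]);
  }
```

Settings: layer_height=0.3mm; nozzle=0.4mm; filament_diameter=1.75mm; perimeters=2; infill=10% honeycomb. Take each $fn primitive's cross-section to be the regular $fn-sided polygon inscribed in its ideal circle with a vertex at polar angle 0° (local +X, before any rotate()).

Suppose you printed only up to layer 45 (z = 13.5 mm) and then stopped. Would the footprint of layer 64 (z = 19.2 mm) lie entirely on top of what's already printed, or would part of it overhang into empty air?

entirely on top

Compare the two slices. At z = 13.5: the r=2.5 cylinder gives a regular 8-gon of circumradius 2.5 (constant along its height) (area = (8/2)·2.500²·sin(360°/8) = 17.68 mm²); the 27×23.5 cube at (8.5, 2.5) contributes its full rectangle (area 634.50 mm²); the cube at (11.5, 3) is absent (z outside [16.5, 27]); Combining (union): the 2 present regions are separate (no shared area or edge), so areas and boundary lengths simply add and each stays a separate island — area = 652.18 mm²; (whole slice rotated 25° about Z — lengths, areas and connectivity unchanged). At z = 19.2: the cylinder: section is a regular 8-gon, circumradius r=2.5 (area = (8/2)·2.500²·sin(360°/8) = 17.68 mm²); the cube at (8.5, 2.5) (footprint 27×23.5) is included at this height (area 634.50 mm²); the cube at (11.5, 3) (footprint 19×19) is included at this height (area 361.00 mm²); Combining (union): the regions partially overlap — summed areas 1013.18 mm² minus the doubly-counted overlap 361.00 mm² gives 652.18 mm² — area = 652.18 mm²; (rotated 25° about Z; rotation is an isometry so areas/perimeters/island counts are preserved). Checking containment: the cross-section at z = 19.2 is a subset of the cross-section at z = 13.5.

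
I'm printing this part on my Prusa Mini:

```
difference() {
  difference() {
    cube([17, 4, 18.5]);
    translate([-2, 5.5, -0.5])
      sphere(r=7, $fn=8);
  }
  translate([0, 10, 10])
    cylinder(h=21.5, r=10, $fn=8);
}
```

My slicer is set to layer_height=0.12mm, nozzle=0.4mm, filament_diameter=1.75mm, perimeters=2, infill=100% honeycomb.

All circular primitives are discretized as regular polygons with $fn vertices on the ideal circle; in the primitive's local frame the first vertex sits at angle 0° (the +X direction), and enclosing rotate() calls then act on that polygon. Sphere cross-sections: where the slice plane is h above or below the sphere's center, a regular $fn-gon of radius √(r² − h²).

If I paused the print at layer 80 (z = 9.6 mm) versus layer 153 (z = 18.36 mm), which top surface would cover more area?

Layer 80 (z = 9.6): the 17×4 cube contributes its full rectangle (area 68.00 mm²); the sphere at (-2, 5.5) is not intersected at this z (|z−center|=10.100 > r=7); Subtracting the remaining from the first: none of the subtracted shapes is present at this height, so the 17×4 cube is unchanged — area = 68.00 mm²; the cylinder at (0, 10) does not reach this height (z outside [10, 31.5]); Subtracting the remaining from the first: none of the subtracted shapes is present at this height, so the result so far is unchanged — area = 68.00 mm². So its area = 68.00 mm². Layer 153 (z = 18.36): the cube (footprint 17×4) is included at this height (area 68.00 mm²); the sphere at (-2, 5.5) is absent (|z−center|=18.860 > r=7); After the difference (first − rest): none of the subtracted shapes is present at this height, so the 17×4 cube is unchanged — area = 68.00 mm²; the r=10 cylinder at (0, 10) contributes a regular 8-gon of circumradius 10 (area = (8/2)·10.000²·sin(360°/8) = 282.84 mm²); Taking the first minus the rest: starting from the result so far (68.00 mm²), the r=10 cylinder at (0, 10) partially overlaps it — only the 18.17 mm² overlap (of its 282.84 mm²) is removed, clipping the outline — area = 49.83 mm². So its area = 49.83 mm². Layer 80 is larger (68.00 vs 49.83 mm²).

layer 80 (z = 9.6 mm)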